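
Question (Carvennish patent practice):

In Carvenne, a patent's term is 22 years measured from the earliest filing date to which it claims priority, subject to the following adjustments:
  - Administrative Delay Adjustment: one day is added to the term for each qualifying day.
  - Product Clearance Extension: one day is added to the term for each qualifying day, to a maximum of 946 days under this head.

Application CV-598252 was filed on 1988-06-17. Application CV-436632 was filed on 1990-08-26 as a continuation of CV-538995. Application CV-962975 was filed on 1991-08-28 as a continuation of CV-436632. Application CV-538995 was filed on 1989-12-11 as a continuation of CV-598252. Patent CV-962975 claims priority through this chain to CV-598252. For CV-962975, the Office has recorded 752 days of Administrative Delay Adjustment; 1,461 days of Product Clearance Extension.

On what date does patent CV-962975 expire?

Earliest priority filing: 17 June 1988.
Base term: 17 June 1988 + 22 years → 17 June 2010.
Administrative Delay Adjustment: +752 days → 8 July 2012.
Product Clearance Extension: 1461 days claimed exceeds the 946-day cap, so +946 days → 9 February 2015.

February 9, 2015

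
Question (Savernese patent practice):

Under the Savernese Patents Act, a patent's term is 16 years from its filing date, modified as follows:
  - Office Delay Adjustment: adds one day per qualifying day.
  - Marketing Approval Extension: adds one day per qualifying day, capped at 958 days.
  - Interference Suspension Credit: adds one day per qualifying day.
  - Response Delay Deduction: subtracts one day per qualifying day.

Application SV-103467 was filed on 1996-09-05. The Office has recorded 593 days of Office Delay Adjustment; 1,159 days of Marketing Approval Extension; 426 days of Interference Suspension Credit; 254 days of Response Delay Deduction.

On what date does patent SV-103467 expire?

Base term: filing date + 16 years → 5 September 2012.
Office Delay Adjustment: +593 days → 21 April 2014.
Marketing Approval Extension: 1159 days claimed exceeds the 958-day cap, so +958 days → 4 December 2016.
Interference Suspension Credit: +426 days → 3 February 2018.
Response Delay Deduction: −254 days → 25 May 2017.

2017-05-25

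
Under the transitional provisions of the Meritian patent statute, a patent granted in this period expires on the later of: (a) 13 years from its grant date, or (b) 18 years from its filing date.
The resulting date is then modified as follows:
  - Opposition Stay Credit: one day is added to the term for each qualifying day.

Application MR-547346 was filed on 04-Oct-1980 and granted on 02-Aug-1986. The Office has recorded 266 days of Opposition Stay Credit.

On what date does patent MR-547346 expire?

(a) grant + 13 years → 2 August 1999.
(b) filing + 18 years → 4 October 1998.
Later of the two: 2 August 1999.
Opposition Stay Credit: +266 days → 24 April 2000.

2000-04-24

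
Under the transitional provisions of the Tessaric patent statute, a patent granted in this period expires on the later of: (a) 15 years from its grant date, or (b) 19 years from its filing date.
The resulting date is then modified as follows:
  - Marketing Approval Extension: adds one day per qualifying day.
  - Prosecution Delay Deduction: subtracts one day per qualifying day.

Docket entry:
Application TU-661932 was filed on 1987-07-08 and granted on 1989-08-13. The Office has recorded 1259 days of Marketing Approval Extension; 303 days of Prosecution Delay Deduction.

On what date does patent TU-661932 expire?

2009-02-18

(a) grant + 15 years → 13 August 2004.
(b) filing + 19 years → 8 July 2006.
Later of the two: 8 July 2006.
Marketing Approval Extension: +1259 days → 18 December 2009.
Prosecution Delay Deduction: −303 days → 18 February 2009.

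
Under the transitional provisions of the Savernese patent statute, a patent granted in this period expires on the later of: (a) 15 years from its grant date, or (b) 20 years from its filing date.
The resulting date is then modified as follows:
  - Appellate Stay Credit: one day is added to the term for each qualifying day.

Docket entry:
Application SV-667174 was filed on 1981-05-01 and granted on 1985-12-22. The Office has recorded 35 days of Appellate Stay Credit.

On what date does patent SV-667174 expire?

June 5, 2001

(a) grant + 15 years → 22 December 2000.
(b) filing + 20 years → 1 May 2001.
Later of the two: 1 May 2001.
Appellate Stay Credit: +35 days → 5 June 2001.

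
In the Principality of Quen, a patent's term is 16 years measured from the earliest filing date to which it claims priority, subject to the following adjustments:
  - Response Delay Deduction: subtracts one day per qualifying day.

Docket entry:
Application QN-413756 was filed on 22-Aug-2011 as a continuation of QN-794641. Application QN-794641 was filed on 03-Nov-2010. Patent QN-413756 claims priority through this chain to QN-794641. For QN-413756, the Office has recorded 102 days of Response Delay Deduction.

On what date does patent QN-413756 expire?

Earliest priority filing: 3 November 2010.
Base term: 3 November 2010 + 16 years → 3 November 2026.
Response Delay Deduction: −102 days → 24 July 2026.

July 24, 2026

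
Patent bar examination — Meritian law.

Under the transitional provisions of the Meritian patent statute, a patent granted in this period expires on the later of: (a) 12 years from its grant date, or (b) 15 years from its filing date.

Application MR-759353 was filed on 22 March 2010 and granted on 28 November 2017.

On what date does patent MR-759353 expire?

November 28, 2029

(a) grant + 12 years → 28 November 2029.
(b) filing + 15 years → 22 March 2025.
Later of the two: 28 November 2029.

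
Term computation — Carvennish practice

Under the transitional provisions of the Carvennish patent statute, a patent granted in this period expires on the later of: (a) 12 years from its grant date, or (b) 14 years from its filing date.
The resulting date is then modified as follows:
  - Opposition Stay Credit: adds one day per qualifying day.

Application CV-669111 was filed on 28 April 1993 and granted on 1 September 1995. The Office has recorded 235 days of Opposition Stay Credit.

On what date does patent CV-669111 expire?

2008-04-23

(a) grant + 12 years → 1 September 2007.
(b) filing + 14 years → 28 April 2007.
Later of the two: 1 September 2007.
Opposition Stay Credit: +235 days → 23 April 2008.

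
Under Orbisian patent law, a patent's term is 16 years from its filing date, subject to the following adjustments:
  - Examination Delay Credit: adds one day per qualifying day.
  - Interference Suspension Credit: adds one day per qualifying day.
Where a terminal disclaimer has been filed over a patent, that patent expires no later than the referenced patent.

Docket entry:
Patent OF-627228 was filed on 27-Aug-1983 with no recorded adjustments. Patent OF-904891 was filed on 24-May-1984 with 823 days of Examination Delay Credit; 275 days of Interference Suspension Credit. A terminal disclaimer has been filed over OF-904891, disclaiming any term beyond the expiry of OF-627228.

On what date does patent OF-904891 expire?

Natural term of OF-904891:
  Base: filing + 16 years → 24 May 2000.
  Examination Delay Credit: +823 days → 25 August 2002.
  Interference Suspension Credit: +275 days → 27 May 2003.
Expiry of referenced patent OF-627228:
  Base: filing + 16 years → 27 August 1999.
Terminal disclaimer: OF-904891 expires on the earlier of 27 May 2003 and 27 August 1999.

1999-08-27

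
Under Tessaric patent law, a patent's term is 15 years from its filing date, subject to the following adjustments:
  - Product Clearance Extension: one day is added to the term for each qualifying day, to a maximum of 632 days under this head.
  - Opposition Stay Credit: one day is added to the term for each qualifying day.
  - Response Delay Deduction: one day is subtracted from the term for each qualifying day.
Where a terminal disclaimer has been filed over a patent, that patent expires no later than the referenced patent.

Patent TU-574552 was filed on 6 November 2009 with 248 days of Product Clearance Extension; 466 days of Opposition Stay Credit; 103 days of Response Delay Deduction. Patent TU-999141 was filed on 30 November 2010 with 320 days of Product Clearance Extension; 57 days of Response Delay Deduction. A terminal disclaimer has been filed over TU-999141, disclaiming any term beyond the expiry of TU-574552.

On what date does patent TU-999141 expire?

Natural term of TU-999141:
  Base: filing + 15 years → 30 November 2025.
  Product Clearance Extension: 320 days (within the 632-day cap) → +320 days → 16 October 2026.
  Response Delay Deduction: −57 days → 20 August 2026.
Expiry of referenced patent TU-574552:
  Base: filing + 15 years → 6 November 2024.
  Product Clearance Extension: 248 days (within the 632-day cap) → +248 days → 12 July 2025.
  Opposition Stay Credit: +466 days → 21 October 2026.
  Response Delay Deduction: −103 days → 10 July 2026.
Terminal disclaimer: TU-999141 expires on the earlier of 20 August 2026 and 10 July 2026.

July 10, 2026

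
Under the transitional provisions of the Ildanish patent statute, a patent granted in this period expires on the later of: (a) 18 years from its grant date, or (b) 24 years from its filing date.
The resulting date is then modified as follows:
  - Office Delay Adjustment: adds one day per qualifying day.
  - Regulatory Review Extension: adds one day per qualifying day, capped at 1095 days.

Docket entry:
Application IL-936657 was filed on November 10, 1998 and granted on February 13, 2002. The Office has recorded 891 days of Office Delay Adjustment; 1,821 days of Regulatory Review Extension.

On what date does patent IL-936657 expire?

(a) grant + 18 years → 13 February 2020.
(b) filing + 24 years → 10 November 2022.
Later of the two: 10 November 2022.
Office Delay Adjustment: +891 days → 19 April 2025.
Regulatory Review Extension: 1821 days claimed exceeds the 1095-day cap, so +1095 days → 18 April 2028.

April 18, 2028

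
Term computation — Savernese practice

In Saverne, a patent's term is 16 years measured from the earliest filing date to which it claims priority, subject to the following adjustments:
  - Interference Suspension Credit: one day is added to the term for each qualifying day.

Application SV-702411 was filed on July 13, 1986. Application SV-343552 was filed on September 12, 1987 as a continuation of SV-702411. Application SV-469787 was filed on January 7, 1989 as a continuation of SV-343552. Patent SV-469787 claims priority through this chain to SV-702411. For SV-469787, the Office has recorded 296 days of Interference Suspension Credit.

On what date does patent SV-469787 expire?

2003-05-05

Earliest priority filing: 13 July 1986.
Base term: 13 July 1986 + 16 years → 13 July 2002.
Interference Suspension Credit: +296 days → 5 May 2003.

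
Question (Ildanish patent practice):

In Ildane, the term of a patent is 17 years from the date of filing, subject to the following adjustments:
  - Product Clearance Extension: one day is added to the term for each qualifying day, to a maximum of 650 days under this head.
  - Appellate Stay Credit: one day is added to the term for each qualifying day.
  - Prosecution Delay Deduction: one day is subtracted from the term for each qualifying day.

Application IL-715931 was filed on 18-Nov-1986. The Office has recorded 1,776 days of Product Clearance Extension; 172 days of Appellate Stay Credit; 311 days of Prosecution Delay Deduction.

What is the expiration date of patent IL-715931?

Base term: filing date + 17 years → 18 November 2003.
Product Clearance Extension: 1776 days claimed exceeds the 650-day cap, so +650 days → 29 August 2005.
Appellate Stay Credit: +172 days → 17 February 2006.
Prosecution Delay Deduction: −311 days → 12 April 2005.

2005-04-12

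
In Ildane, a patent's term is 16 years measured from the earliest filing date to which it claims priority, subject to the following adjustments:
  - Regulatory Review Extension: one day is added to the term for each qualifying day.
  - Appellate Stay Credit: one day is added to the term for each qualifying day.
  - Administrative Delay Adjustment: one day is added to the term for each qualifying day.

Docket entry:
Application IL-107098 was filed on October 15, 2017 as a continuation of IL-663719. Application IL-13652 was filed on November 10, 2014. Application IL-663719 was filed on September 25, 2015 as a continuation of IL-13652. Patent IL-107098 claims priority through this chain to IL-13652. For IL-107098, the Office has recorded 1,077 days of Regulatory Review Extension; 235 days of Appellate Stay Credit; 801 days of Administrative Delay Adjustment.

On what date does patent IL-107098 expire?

Earliest priority filing: 10 November 2014.
Base term: 10 November 2014 + 16 years → 10 November 2030.
Regulatory Review Extension: +1077 days → 22 October 2033.
Appellate Stay Credit: +235 days → 14 June 2034.
Administrative Delay Adjustment: +801 days → 23 August 2036.

August 23, 2036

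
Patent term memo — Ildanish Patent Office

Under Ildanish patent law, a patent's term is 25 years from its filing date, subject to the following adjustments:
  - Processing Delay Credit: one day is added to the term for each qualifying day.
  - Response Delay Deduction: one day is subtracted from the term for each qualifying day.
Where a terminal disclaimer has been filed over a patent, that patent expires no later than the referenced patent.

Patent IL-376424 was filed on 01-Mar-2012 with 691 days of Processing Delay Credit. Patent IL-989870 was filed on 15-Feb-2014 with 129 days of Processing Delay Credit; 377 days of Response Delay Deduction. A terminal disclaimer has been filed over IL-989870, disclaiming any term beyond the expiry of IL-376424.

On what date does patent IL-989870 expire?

Natural term of IL-989870:
  Base: filing + 25 years → 15 February 2039.
  Processing Delay Credit: +129 days → 24 June 2039.
  Response Delay Deduction: −377 days → 12 June 2038.
Expiry of referenced patent IL-376424:
  Base: filing + 25 years → 1 March 2037.
  Processing Delay Credit: +691 days → 21 January 2039.
Terminal disclaimer: IL-989870 expires on the earlier of 12 June 2038 and 21 January 2039.

June 12, 2038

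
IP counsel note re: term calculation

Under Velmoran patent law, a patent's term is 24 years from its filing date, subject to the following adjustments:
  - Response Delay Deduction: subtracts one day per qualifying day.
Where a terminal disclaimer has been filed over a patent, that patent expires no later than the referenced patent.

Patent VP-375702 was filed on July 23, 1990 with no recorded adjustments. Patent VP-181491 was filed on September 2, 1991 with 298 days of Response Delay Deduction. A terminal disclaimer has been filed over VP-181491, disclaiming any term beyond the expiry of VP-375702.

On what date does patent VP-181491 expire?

2014-07-23

Natural term of VP-181491:
  Base: filing + 24 years → 2 September 2015.
  Response Delay Deduction: −298 days → 8 November 2014.
Expiry of referenced patent VP-375702:
  Base: filing + 24 years → 23 July 2014.
Terminal disclaimer: VP-181491 expires on the earlier of 8 November 2014 and 23 July 2014.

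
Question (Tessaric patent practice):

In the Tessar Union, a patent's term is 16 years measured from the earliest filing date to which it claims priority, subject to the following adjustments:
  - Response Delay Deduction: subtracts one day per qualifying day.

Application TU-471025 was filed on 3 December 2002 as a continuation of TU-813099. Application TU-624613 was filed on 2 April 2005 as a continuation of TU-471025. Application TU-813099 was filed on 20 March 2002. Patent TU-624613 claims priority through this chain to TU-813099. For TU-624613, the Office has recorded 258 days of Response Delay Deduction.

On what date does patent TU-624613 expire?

2017-07-05

Earliest priority filing: 20 March 2002.
Base term: 20 March 2002 + 16 years → 20 March 2018.
Response Delay Deduction: −258 days → 5 July 2017.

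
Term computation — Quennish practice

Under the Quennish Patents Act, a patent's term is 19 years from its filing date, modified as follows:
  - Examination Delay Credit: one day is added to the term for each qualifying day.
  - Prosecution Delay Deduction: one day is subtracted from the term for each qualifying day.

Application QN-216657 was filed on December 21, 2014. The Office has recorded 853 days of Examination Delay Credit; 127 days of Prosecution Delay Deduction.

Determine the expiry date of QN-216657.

December 17, 2035

Base term: filing date + 19 years → 21 December 2033.
Examination Delay Credit: +853 days → 22 April 2036.
Prosecution Delay Deduction: −127 days → 17 December 2035.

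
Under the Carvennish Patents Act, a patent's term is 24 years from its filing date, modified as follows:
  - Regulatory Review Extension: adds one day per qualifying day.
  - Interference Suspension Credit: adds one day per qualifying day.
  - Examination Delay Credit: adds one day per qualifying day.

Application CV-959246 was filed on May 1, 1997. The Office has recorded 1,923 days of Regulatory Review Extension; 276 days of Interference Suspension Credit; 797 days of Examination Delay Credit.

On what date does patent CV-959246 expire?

2029-07-14

Base term: filing date + 24 years → 1 May 2021.
Regulatory Review Extension: +1923 days → 6 August 2026.
Interference Suspension Credit: +276 days → 9 May 2027.
Examination Delay Credit: +797 days → 14 July 2029.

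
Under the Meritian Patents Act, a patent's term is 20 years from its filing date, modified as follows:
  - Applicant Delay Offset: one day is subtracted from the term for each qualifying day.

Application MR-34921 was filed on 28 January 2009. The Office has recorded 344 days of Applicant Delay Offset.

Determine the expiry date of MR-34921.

Base term: filing date + 20 years → 28 January 2029.
Applicant Delay Offset: −344 days → 19 February 2028.

February 19, 2028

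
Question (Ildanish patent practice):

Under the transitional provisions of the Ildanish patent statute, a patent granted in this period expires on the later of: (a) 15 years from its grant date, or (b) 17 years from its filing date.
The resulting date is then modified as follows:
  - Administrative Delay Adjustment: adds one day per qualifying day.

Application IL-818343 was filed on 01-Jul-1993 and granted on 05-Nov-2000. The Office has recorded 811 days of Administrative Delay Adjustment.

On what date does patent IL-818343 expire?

January 24, 2018

(a) grant + 15 years → 5 November 2015.
(b) filing + 17 years → 1 July 2010.
Later of the two: 5 November 2015.
Administrative Delay Adjustment: +811 days → 24 January 2018.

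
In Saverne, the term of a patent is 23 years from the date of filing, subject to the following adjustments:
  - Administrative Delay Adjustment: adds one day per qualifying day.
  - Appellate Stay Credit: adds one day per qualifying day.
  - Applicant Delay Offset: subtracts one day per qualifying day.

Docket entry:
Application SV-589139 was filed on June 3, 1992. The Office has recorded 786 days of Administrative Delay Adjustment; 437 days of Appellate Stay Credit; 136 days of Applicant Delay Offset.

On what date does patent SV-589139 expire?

2018-05-25

Base term: filing date + 23 years → 3 June 2015.
Administrative Delay Adjustment: +786 days → 28 July 2017.
Appellate Stay Credit: +437 days → 8 October 2018.
Applicant Delay Offset: −136 days → 25 May 2018.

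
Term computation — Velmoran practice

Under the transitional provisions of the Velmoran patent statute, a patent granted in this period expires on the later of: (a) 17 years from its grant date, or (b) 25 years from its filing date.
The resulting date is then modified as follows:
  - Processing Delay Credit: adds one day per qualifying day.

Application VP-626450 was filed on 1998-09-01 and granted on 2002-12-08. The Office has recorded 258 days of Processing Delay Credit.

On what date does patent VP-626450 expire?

(a) grant + 17 years → 8 December 2019.
(b) filing + 25 years → 1 September 2023.
Later of the two: 1 September 2023.
Processing Delay Credit: +258 days → 16 May 2024.

2024-05-16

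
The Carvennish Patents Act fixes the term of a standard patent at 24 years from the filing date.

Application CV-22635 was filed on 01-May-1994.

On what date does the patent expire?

May 1, 2018

Filing date + 24 years → 1 May 2018.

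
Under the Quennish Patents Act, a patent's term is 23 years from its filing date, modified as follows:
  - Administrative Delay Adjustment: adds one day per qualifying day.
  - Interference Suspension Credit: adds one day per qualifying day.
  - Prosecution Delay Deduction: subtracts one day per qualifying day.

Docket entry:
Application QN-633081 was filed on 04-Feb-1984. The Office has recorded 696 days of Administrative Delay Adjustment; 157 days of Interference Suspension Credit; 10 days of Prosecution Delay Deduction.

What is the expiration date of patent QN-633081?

Base term: filing date + 23 years → 4 February 2007.
Administrative Delay Adjustment: +696 days → 31 December 2008.
Interference Suspension Credit: +157 days → 6 June 2009.
Prosecution Delay Deduction: −10 days → 27 May 2009.

2009-05-27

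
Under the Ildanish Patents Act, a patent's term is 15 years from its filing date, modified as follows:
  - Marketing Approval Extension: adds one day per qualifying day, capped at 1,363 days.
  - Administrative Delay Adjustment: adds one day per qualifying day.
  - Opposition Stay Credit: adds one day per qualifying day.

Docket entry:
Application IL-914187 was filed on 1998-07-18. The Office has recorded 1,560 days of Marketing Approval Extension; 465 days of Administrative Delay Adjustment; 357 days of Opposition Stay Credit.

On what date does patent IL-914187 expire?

July 12, 2019

Base term: filing date + 15 years → 18 July 2013.
Marketing Approval Extension: 1560 days claimed exceeds the 1363-day cap, so +1363 days → 11 April 2017.
Administrative Delay Adjustment: +465 days → 20 July 2018.
Opposition Stay Credit: +357 days → 12 July 2019.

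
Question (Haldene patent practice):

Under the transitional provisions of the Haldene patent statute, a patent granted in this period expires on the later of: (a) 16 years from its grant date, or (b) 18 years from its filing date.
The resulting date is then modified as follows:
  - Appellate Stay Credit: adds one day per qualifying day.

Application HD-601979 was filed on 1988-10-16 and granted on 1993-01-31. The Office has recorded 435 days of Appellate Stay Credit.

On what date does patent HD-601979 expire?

(a) grant + 16 years → 31 January 2009.
(b) filing + 18 years → 16 October 2006.
Later of the two: 31 January 2009.
Appellate Stay Credit: +435 days → 11 April 2010.

2010-04-11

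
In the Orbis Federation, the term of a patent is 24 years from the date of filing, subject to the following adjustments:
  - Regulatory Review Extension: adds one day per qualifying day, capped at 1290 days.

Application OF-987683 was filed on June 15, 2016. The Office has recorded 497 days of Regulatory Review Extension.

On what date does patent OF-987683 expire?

Base term: filing date + 24 years → 15 June 2040.
Regulatory Review Extension: 497 days (within the 1290-day cap) → +497 days → 25 October 2041.

2041-10-25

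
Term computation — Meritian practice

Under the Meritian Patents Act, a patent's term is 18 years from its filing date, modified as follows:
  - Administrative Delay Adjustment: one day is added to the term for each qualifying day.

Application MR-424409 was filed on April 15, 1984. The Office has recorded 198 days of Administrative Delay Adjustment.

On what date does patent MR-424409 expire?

2002-10-30

Base term: filing date + 18 years → 15 April 2002.
Administrative Delay Adjustment: +198 days → 30 October 2002.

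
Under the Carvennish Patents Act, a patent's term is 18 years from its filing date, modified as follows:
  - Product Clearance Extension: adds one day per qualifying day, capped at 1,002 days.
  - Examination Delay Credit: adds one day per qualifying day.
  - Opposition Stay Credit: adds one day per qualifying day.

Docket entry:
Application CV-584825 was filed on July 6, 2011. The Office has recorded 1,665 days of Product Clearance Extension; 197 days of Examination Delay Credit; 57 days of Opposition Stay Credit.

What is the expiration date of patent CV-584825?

Base term: filing date + 18 years → 6 July 2029.
Product Clearance Extension: 1665 days claimed exceeds the 1002-day cap, so +1002 days → 3 April 2032.
Examination Delay Credit: +197 days → 17 October 2032.
Opposition Stay Credit: +57 days → 13 December 2032.

2032-12-13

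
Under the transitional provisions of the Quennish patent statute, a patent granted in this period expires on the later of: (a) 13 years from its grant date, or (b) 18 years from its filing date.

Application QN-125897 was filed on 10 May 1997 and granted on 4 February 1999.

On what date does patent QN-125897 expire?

2015-05-10

(a) grant + 13 years → 4 February 2012.
(b) filing + 18 years → 10 May 2015.
Later of the two: 10 May 2015.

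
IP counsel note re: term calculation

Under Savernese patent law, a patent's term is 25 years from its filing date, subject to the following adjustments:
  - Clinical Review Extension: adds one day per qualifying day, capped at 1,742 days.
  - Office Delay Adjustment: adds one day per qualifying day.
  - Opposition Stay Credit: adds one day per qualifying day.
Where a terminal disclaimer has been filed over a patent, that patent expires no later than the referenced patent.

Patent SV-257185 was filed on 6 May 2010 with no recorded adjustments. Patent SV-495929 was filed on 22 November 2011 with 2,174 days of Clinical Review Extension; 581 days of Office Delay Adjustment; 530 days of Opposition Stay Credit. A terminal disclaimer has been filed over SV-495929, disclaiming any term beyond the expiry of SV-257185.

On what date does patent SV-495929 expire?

Natural term of SV-495929:
  Base: filing + 25 years → 22 November 2036.
  Clinical Review Extension: 2174 days claimed exceeds the 1742-day cap, so +1742 days → 30 August 2041.
  Office Delay Adjustment: +581 days → 3 April 2043.
  Opposition Stay Credit: +530 days → 14 September 2044.
Expiry of referenced patent SV-257185:
  Base: filing + 25 years → 6 May 2035.
Terminal disclaimer: SV-495929 expires on the earlier of 14 September 2044 and 6 May 2035.

May 6, 2035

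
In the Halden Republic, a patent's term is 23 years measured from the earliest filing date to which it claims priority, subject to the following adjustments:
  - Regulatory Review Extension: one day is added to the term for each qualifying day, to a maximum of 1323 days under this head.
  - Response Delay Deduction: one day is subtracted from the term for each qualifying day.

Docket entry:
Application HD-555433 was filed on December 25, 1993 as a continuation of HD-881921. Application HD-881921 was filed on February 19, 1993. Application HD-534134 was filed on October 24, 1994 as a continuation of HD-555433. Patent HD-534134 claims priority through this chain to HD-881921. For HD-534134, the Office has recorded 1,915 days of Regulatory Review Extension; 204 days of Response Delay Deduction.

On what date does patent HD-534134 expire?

Earliest priority filing: 19 February 1993.
Base term: 19 February 1993 + 23 years → 19 February 2016.
Regulatory Review Extension: 1915 days claimed exceeds the 1323-day cap, so +1323 days → 4 October 2019.
Response Delay Deduction: −204 days → 14 March 2019.

March 14, 2019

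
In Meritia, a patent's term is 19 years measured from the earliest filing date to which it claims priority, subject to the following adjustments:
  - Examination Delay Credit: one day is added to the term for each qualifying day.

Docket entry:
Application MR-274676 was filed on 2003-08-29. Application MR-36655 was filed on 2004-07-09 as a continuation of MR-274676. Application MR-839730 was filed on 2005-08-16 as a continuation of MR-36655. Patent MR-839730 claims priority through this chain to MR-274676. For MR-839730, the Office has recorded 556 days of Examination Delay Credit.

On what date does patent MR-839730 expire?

March 7, 2024

Earliest priority filing: 29 August 2003.
Base term: 29 August 2003 + 19 years → 29 August 2022.
Examination Delay Credit: +556 days → 7 March 2024.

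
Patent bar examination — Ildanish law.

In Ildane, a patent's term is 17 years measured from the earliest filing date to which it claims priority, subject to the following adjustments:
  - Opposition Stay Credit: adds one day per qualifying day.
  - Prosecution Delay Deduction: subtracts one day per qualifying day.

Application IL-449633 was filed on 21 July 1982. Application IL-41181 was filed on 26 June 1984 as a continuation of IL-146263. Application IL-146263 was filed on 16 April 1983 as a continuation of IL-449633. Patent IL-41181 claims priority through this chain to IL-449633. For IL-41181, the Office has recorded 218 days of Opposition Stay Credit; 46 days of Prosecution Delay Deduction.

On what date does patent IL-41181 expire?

Earliest priority filing: 21 July 1982.
Base term: 21 July 1982 + 17 years → 21 July 1999.
Opposition Stay Credit: +218 days → 24 February 2000.
Prosecution Delay Deduction: −46 days → 9 January 2000.

2000-01-09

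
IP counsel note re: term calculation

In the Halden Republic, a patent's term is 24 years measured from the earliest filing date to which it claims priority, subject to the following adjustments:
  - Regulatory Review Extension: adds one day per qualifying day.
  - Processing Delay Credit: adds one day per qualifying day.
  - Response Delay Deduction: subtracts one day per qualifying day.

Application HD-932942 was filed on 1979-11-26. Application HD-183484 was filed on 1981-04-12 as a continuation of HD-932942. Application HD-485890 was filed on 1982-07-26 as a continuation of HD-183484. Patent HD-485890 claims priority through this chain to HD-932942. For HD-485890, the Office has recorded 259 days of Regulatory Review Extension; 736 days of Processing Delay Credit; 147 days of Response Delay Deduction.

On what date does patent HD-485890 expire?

Earliest priority filing: 26 November 1979.
Base term: 26 November 1979 + 24 years → 26 November 2003.
Regulatory Review Extension: +259 days → 11 August 2004.
Processing Delay Credit: +736 days → 17 August 2006.
Response Delay Deduction: −147 days → 23 March 2006.

March 23, 2006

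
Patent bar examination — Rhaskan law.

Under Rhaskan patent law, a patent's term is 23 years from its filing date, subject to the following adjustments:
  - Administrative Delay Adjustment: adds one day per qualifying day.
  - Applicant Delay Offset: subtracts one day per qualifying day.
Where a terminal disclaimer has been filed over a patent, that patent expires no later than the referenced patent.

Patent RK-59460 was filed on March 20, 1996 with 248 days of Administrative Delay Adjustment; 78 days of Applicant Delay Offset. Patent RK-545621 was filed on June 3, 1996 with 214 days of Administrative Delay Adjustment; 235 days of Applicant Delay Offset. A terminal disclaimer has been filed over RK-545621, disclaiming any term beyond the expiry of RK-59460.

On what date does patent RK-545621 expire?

May 13, 2019

Natural term of RK-545621:
  Base: filing + 23 years → 3 June 2019.
  Administrative Delay Adjustment: +214 days → 3 January 2020.
  Applicant Delay Offset: −235 days → 13 May 2019.
Expiry of referenced patent RK-59460:
  Base: filing + 23 years → 20 March 2019.
  Administrative Delay Adjustment: +248 days → 23 November 2019.
  Applicant Delay Offset: −78 days → 6 September 2019.
Terminal disclaimer: RK-545621 expires on the earlier of 13 May 2019 and 6 September 2019.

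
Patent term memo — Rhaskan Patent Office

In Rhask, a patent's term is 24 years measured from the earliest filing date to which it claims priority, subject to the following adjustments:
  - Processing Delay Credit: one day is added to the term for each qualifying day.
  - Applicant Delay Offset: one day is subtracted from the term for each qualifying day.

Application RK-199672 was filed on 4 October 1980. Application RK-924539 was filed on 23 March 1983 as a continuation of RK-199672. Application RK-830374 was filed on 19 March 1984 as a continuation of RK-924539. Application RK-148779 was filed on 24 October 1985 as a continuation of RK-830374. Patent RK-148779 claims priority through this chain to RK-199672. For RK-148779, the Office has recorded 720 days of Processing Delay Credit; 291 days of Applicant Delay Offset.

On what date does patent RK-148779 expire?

2005-12-07

Earliest priority filing: 4 October 1980.
Base term: 4 October 1980 + 24 years → 4 October 2004.
Processing Delay Credit: +720 days → 24 September 2006.
Applicant Delay Offset: −291 days → 7 December 2005.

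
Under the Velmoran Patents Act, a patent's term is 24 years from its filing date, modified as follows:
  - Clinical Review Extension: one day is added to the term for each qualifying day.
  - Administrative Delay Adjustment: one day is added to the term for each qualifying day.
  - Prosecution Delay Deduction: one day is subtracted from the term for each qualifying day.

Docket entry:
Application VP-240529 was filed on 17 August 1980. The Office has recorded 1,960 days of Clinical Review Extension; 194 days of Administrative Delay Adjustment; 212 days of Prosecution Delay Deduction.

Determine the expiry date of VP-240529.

Base term: filing date + 24 years → 17 August 2004.
Clinical Review Extension: +1960 days → 29 December 2009.
Administrative Delay Adjustment: +194 days → 11 July 2010.
Prosecution Delay Deduction: −212 days → 11 December 2009.

2009-12-11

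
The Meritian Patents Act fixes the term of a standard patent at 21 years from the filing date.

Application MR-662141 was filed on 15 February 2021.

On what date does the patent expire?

Filing date + 21 years → 15 February 2042.

2042-02-15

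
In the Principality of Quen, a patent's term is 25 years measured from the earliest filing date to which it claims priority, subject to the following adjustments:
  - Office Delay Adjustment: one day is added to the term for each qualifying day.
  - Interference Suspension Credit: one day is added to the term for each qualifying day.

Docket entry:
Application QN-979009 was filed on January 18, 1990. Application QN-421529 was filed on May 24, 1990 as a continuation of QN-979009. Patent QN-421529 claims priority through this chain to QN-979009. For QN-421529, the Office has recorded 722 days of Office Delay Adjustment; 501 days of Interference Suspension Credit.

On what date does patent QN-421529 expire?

Earliest priority filing: 18 January 1990.
Base term: 18 January 1990 + 25 years → 18 January 2015.
Office Delay Adjustment: +722 days → 9 January 2017.
Interference Suspension Credit: +501 days → 25 May 2018.

2018-05-25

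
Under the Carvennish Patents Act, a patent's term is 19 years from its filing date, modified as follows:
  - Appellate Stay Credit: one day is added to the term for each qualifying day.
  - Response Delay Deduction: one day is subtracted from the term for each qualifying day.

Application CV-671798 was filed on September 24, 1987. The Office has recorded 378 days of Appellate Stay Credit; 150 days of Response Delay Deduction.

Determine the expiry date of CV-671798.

Base term: filing date + 19 years → 24 September 2006.
Appellate Stay Credit: +378 days → 7 October 2007.
Response Delay Deduction: −150 days → 10 May 2007.

May 10, 2007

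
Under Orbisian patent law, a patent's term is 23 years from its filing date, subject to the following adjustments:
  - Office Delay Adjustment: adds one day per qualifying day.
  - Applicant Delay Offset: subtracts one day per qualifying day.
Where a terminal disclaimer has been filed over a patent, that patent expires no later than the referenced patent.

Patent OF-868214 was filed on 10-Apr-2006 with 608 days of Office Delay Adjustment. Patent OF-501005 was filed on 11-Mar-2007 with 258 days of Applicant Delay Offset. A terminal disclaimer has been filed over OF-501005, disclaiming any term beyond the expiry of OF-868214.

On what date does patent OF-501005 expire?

2029-06-26

Natural term of OF-501005:
  Base: filing + 23 years → 11 March 2030.
  Applicant Delay Offset: −258 days → 26 June 2029.
Expiry of referenced patent OF-868214:
  Base: filing + 23 years → 10 April 2029.
  Office Delay Adjustment: +608 days → 9 December 2030.
Terminal disclaimer: OF-501005 expires on the earlier of 26 June 2029 and 9 December 2030.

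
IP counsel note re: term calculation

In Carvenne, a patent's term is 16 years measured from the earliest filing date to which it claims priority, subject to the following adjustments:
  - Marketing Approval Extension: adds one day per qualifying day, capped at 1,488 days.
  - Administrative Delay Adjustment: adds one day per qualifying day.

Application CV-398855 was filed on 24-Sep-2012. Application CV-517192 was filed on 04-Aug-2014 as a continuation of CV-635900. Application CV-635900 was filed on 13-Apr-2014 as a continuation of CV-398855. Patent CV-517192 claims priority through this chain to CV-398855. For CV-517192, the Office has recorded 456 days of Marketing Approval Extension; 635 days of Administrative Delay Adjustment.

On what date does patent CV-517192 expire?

September 20, 2031

Earliest priority filing: 24 September 2012.
Base term: 24 September 2012 + 16 years → 24 September 2028.
Marketing Approval Extension: 456 days (within the 1488-day cap) → +456 days → 24 December 2029.
Administrative Delay Adjustment: +635 days → 20 September 2031.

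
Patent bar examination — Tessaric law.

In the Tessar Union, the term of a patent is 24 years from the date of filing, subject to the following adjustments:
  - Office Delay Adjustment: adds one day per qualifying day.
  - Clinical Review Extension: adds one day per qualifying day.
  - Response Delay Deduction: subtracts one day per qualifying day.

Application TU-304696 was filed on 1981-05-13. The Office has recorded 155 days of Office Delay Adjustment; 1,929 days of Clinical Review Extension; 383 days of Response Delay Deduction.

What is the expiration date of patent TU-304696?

Base term: filing date + 24 years → 13 May 2005.
Office Delay Adjustment: +155 days → 15 October 2005.
Clinical Review Extension: +1929 days → 26 January 2011.
Response Delay Deduction: −383 days → 8 January 2010.

2010-01-08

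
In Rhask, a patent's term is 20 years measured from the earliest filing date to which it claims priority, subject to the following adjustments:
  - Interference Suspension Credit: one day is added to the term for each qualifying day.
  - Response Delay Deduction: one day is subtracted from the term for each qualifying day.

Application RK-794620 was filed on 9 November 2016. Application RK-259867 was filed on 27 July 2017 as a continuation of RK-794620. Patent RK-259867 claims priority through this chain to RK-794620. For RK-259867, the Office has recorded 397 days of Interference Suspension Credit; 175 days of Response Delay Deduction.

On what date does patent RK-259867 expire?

Earliest priority filing: 9 November 2016.
Base term: 9 November 2016 + 20 years → 9 November 2036.
Interference Suspension Credit: +397 days → 11 December 2037.
Response Delay Deduction: −175 days → 19 June 2037.

2037-06-19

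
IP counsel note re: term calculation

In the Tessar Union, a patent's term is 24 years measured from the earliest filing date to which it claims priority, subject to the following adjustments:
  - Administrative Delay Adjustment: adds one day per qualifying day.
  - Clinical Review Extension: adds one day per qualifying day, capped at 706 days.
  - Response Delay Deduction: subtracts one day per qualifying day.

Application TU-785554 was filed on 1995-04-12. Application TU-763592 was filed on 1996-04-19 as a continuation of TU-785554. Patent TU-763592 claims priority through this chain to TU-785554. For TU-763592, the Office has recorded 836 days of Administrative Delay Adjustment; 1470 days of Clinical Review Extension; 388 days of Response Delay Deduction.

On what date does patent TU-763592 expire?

Earliest priority filing: 12 April 1995.
Base term: 12 April 1995 + 24 years → 12 April 2019.
Administrative Delay Adjustment: +836 days → 26 July 2021.
Clinical Review Extension: 1470 days claimed exceeds the 706-day cap, so +706 days → 2 July 2023.
Response Delay Deduction: −388 days → 9 June 2022.

2022-06-09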